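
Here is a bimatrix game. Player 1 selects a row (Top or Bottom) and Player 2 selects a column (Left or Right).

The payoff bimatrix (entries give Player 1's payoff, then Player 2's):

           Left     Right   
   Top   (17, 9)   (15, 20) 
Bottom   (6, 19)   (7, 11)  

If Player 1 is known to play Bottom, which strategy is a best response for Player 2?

Left

Against Bottom, Player 2 earns 19 from Left and 11 from Right.
So Left is the best response.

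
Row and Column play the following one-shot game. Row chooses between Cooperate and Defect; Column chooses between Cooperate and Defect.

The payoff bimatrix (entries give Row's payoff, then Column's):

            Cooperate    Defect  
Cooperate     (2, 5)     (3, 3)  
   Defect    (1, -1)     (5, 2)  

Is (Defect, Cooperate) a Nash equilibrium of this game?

No

At (Defect, Cooperate), Row earns 1; switching to Cooperate would give 2, so Row would deviate.
Column earns -1; switching to Defect would give 2, so Column would deviate.
Since at least one player can profitably deviate, this is not a Nash equilibrium.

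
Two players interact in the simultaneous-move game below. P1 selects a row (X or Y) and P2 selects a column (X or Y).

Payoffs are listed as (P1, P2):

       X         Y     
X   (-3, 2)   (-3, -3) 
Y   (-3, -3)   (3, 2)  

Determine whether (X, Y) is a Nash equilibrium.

At (X, Y), P1 earns -3; switching to Y would give 3, so P1 would deviate.
P2 earns -3; switching to X would give 2, so P2 would deviate.
Since at least one player can profitably deviate, this is not a Nash equilibrium.

No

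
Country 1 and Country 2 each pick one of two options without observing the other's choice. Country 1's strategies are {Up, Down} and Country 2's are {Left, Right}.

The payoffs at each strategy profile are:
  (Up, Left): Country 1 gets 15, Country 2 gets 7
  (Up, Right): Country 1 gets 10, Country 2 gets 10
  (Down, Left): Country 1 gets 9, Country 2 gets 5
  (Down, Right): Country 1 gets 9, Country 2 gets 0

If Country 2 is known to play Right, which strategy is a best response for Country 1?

Against Right, Country 1 earns 10 from Up and 9 from Down.
So Up is the best response.

Up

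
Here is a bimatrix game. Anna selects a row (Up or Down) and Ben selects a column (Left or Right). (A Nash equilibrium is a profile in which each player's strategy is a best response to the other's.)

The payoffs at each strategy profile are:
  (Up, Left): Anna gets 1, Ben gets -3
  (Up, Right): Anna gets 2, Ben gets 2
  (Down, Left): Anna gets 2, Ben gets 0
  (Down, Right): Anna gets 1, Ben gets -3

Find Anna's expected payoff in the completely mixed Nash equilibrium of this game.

3/2

First find y, the probability Ben plays Left, from Anna's indifference between Up and Down: y + 2(1−y) = 2y + (1−y), giving y = 1/2.
Since Anna is indifferent in equilibrium, Anna's expected payoff equals the payoff from either row against (1/2, 1/2). Using Up: (1/2) + 2(1/2) = 3/2.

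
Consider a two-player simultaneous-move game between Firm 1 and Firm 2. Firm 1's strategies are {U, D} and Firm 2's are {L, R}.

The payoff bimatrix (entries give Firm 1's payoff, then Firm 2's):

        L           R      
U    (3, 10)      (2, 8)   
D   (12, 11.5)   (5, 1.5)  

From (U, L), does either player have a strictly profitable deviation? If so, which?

Firm 1 at (U, L) earns 3; deviating to D yields 12 — a strict improvement.
Firm 2 earns 10; deviating to R yields 8 — not better.
Only Firm 1 has a strictly profitable deviation.

Firm 1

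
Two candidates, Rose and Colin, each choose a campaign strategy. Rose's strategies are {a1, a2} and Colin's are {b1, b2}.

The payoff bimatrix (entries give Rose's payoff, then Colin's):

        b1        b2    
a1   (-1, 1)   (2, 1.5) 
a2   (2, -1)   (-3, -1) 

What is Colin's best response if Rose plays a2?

Against a2, Colin earns -1 from b1 and -1 from b2.
So either strategy is a best response.

either — both b1 and b2 are best responses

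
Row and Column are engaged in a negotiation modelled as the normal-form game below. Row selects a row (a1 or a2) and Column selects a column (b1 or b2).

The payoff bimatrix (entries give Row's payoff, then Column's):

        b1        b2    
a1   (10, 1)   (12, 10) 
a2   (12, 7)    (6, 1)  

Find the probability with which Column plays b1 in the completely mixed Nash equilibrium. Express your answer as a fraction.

Let y be the probability that Column plays b1. In a completely mixed equilibrium, Row must be indifferent between a1 and a2.
Row's expected payoff from a1 is 10y + 12(1−y); from a2 it is 12y + 6(1−y).
Setting these equal: −2y + 12 = 6y + 6, so y = 3/4.

3/4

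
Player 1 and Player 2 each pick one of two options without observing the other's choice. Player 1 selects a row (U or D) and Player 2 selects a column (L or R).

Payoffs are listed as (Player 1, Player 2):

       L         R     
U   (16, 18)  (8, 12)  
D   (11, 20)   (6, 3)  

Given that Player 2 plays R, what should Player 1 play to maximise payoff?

Against R, Player 1 earns 8 from U and 6 from D.
So U is the best response.

U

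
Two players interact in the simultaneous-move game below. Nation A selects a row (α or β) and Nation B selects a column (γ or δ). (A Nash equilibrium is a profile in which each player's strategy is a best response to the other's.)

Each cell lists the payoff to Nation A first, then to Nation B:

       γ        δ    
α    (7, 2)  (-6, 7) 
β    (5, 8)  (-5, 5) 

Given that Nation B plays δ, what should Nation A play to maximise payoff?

β

Against δ, Nation A earns -6 from α and -5 from β.
So β is the best response.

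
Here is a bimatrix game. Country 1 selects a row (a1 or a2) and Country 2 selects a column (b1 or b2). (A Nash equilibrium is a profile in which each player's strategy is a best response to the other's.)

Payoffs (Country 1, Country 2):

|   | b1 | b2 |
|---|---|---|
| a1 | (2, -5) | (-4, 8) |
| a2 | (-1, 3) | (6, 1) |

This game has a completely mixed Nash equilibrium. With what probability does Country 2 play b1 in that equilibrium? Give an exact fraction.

Let c be the probability that Country 2 plays b1. In a completely mixed equilibrium, Country 1 must be indifferent between a1 and a2.
Country 1's expected payoff from a1 is 2c − 4(1−c); from a2 it is −c + 6(1−c).
Setting these equal: 6c − 4 = −7c + 6, so c = 10/13.

10/13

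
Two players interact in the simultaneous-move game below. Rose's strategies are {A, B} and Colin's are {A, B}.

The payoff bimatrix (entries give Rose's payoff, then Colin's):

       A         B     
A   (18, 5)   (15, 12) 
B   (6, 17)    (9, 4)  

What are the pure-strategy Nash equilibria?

(A, A): Colin prefers B (12 > 5) — not an equilibrium.
(A, B): Rose gets 15 ≥ 9 from B, and Colin gets 12 ≥ 5 from A — Nash equilibrium.
(B, A): Rose prefers A (18 > 6) — not an equilibrium.
(B, B): Rose prefers A (15 > 9); Colin prefers A (17 > 4) — not an equilibrium.

(A, B)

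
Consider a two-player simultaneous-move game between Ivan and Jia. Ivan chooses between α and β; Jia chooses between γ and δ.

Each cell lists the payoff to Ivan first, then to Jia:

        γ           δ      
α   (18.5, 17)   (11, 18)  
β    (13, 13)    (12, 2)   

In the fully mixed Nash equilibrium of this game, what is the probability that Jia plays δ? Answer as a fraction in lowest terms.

11/13

Let y be the probability that Jia plays γ. In a completely mixed equilibrium, Ivan must be indifferent between α and β.
Ivan's expected payoff from α is 18.5y + 11(1−y); from β it is 13y + 12(1−y).
Setting these equal: 7.5y + 11 = y + 12, so y = 2/13.
Therefore Jia plays δ with probability 1 − 2/13 = 11/13.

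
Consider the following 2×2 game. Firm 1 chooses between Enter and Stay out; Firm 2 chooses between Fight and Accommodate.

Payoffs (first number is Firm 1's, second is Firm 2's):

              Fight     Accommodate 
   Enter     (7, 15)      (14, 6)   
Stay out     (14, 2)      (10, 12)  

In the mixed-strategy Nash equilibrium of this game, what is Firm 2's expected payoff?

168/19

First find x, the probability Firm 1 plays Enter, from Firm 2's indifference between Fight and Accommodate: 15x + 2(1−x) = 6x + 12(1−x), giving x = 10/19.
Since Firm 2 is indifferent in equilibrium, Firm 2's expected payoff equals the payoff from either column against (10/19, 9/19). Using Fight: 15(10/19) + 2(9/19) = 168/19.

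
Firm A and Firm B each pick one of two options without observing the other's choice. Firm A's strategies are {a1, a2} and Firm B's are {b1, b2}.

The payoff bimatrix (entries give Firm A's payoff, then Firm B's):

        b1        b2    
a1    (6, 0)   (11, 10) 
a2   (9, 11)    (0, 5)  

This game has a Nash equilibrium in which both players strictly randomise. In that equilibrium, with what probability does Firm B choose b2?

3/14

Let c be the probability that Firm B plays b1. In a completely mixed equilibrium, Firm A must be indifferent between a1 and a2.
Firm A's expected payoff from a1 is 6c + 11(1−c); from a2 it is 9c.
Setting these equal: −5c + 11 = 9c, so c = 11/14.
Therefore Firm B plays b2 with probability 1 − 11/14 = 3/14.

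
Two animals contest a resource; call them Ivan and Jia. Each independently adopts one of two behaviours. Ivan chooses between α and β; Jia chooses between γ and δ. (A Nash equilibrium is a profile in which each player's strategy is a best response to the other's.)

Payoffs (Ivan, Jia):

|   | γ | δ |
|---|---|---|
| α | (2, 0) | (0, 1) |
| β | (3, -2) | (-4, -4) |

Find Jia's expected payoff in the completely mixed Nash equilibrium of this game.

First find p, the probability Ivan plays α, from Jia's indifference between γ and δ: −2(1−p) = p − 4(1−p), giving p = 2/3.
Since Jia is indifferent in equilibrium, Jia's expected payoff equals the payoff from either column against (2/3, 1/3). Using γ: −2(1/3) = -2/3.

-2/3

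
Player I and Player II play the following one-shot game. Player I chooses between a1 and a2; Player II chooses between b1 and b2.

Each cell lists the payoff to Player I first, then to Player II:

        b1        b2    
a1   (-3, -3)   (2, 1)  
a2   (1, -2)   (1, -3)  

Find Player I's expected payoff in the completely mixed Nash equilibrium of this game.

1

First find q, the probability Player II plays b1, from Player I's indifference between a1 and a2: −3q + 2(1−q) = q + (1−q), giving q = 1/5.
Since Player I is indifferent in equilibrium, Player I's expected payoff equals the payoff from either row against (1/5, 4/5). Using a1: −3(1/5) + 2(4/5) = 1.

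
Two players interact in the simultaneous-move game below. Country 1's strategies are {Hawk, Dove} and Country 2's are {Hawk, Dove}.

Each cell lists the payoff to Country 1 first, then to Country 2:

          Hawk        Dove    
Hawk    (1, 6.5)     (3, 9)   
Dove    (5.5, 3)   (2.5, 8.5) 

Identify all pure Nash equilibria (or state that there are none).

(Hawk, Hawk): Country 1 prefers Dove (5.5 > 1); Country 2 prefers Dove (9 > 6.5) — not an equilibrium.
(Hawk, Dove): Country 1 gets 3 ≥ 2.5 from Dove, and Country 2 gets 9 ≥ 6.5 from Hawk — Nash equilibrium.
(Dove, Hawk): Country 2 prefers Dove (8.5 > 3) — not an equilibrium.
(Dove, Dove): Country 1 prefers Hawk (3 > 2.5) — not an equilibrium.

(Hawk, Dove)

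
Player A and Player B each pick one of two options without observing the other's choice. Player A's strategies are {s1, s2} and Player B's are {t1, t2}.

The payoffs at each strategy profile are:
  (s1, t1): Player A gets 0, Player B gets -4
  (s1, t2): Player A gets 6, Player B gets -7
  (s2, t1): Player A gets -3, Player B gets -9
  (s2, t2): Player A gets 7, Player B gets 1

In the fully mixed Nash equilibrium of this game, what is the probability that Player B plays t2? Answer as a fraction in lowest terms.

Let q be the probability that Player B plays t1. In a completely mixed equilibrium, Player A must be indifferent between s1 and s2.
Player A's expected payoff from s1 is 6(1−q); from s2 it is −3q + 7(1−q).
Setting these equal: −6q + 6 = −10q + 7, so q = 1/4.
Therefore Player B plays t2 with probability 1 − 1/4 = 3/4.

3/4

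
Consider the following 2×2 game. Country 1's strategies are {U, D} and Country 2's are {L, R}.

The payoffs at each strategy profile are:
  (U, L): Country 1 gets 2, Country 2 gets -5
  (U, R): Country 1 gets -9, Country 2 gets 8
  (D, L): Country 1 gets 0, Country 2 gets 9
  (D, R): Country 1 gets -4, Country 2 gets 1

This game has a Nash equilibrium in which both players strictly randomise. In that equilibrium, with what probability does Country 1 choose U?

8/21

Let p be the probability that Country 1 plays U. In a completely mixed equilibrium, Country 2 must be indifferent between L and R.
Country 2's expected payoff from L is −5p + 9(1−p); from R it is 8p + (1−p).
Setting these equal: −14p + 9 = 7p + 1, so p = 8/21.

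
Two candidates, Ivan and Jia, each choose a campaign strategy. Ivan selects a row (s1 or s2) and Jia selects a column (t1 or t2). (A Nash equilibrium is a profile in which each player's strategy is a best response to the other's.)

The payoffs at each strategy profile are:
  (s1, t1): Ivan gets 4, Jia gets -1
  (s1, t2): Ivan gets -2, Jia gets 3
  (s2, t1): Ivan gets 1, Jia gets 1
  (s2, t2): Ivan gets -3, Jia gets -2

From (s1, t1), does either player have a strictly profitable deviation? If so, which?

Jia

Ivan at (s1, t1) earns 4; deviating to s2 yields 1 — not better.
Jia earns -1; deviating to t2 yields 3 — a strict improvement.
Only Jia has a strictly profitable deviation.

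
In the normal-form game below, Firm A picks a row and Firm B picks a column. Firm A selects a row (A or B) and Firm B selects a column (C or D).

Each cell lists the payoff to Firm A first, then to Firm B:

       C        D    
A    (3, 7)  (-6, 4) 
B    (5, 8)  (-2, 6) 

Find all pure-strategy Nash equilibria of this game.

(B, C)

(A, C): Firm A prefers B (5 > 3) — not an equilibrium.
(A, D): Firm A prefers B (-2 > -6); Firm B prefers C (7 > 4) — not an equilibrium.
(B, C): Firm A gets 5 ≥ 3 from A, and Firm B gets 8 ≥ 6 from D — Nash equilibrium.
(B, D): Firm B prefers C (8 > 6) — not an equilibrium.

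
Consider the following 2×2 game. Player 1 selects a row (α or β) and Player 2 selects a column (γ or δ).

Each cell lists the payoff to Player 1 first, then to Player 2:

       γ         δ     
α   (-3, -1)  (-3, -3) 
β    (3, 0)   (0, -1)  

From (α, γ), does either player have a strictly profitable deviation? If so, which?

Player 1

Player 1 at (α, γ) earns -3; deviating to β yields 3 — a strict improvement.
Player 2 earns -1; deviating to δ yields -3 — not better.
Only Player 1 has a strictly profitable deviation.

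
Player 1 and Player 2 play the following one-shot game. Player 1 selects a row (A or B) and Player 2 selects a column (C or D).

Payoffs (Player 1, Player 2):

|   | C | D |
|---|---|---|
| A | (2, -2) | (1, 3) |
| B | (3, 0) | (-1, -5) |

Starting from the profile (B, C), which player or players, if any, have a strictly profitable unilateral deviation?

Player 1 at (B, C) earns 3; deviating to A yields 2 — not better.
Player 2 earns 0; deviating to D yields -5 — not better.
Neither player can strictly improve; the profile is a Nash equilibrium.

Neither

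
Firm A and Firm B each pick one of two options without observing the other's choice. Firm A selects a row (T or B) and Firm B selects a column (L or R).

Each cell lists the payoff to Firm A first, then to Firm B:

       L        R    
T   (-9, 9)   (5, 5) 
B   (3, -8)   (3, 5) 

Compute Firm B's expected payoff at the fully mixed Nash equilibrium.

First find p, the probability Firm A plays T, from Firm B's indifference between L and R: 9p − 8(1−p) = 5p + 5(1−p), giving p = 13/17.
Since Firm B is indifferent in equilibrium, Firm B's expected payoff equals the payoff from either column against (13/17, 4/17). Using L: 9(13/17) − 8(4/17) = 5.

5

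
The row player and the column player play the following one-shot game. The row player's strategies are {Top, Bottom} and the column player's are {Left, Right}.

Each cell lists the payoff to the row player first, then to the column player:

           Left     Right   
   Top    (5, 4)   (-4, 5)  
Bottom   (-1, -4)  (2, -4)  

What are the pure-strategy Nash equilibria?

(Top, Left): the column player prefers Right (5 > 4) — not an equilibrium.
(Top, Right): the row player prefers Bottom (2 > -4) — not an equilibrium.
(Bottom, Left): the row player prefers Top (5 > -1) — not an equilibrium.
(Bottom, Right): the row player gets 2 ≥ -4 from Top, and the column player gets -4 ≥ -4 from Left — Nash equilibrium.

(Bottom, Right)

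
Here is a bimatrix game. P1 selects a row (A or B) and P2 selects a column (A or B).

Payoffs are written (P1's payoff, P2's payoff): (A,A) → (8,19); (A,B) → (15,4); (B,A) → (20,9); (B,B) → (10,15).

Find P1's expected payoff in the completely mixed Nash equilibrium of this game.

220/17

First find q, the probability P2 plays A, from P1's indifference between A and B: 8q + 15(1−q) = 20q + 10(1−q), giving q = 5/17.
Since P1 is indifferent in equilibrium, P1's expected payoff equals the payoff from either row against (5/17, 12/17). Using A: 8(5/17) + 15(12/17) = 220/17.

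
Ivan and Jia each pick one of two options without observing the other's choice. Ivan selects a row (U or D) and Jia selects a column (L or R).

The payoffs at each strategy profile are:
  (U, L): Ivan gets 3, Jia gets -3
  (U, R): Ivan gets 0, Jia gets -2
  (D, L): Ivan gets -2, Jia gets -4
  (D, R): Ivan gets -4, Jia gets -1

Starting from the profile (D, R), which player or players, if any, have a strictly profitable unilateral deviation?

Ivan

Ivan at (D, R) earns -4; deviating to U yields 0 — a strict improvement.
Jia earns -1; deviating to L yields -4 — not better.
Only Ivan has a strictly profitable deviation.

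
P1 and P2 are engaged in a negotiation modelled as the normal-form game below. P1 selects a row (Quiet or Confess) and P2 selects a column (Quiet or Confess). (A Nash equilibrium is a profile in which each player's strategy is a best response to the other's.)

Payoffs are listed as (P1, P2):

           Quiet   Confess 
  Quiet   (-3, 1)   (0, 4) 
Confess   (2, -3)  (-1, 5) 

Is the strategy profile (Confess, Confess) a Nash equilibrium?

No

At (Confess, Confess), P1 earns -1; switching to Quiet would give 0, so P1 would deviate.
P2 earns 5; switching to Quiet would give -3, so P2 has no profitable deviation.
Since at least one player can profitably deviate, this is not a Nash equilibrium.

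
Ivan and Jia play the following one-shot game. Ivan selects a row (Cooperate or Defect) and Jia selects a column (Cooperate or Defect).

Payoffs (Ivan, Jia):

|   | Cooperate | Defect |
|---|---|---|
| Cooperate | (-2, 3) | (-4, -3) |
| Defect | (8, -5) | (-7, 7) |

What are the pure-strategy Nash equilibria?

none

(Cooperate, Cooperate): Ivan prefers Defect (8 > -2) — not an equilibrium.
(Cooperate, Defect): Jia prefers Cooperate (3 > -3) — not an equilibrium.
(Defect, Cooperate): Jia prefers Defect (7 > -5) — not an equilibrium.
(Defect, Defect): Ivan prefers Cooperate (-4 > -7) — not an equilibrium.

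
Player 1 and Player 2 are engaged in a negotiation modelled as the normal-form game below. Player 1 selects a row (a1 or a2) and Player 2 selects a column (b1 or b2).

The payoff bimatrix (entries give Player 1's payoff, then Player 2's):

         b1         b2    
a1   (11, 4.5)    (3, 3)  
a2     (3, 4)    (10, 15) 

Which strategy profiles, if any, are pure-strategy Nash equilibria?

(a1, b1) and (a2, b2)

(a1, b1): Player 1 gets 11 ≥ 3 from a2, and Player 2 gets 4.5 ≥ 3 from b2 — Nash equilibrium.
(a1, b2): Player 1 prefers a2 (10 > 3); Player 2 prefers b1 (4.5 > 3) — not an equilibrium.
(a2, b1): Player 1 prefers a1 (11 > 3); Player 2 prefers b2 (15 > 4) — not an equilibrium.
(a2, b2): Player 1 gets 10 ≥ 3 from a1, and Player 2 gets 15 ≥ 4 from b1 — Nash equilibrium.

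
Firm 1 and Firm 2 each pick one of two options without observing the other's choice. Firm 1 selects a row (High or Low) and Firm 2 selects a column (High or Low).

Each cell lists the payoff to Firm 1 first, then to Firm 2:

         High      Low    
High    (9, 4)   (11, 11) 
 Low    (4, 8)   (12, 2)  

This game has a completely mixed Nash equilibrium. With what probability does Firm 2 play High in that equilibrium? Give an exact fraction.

1/6

Let c be the probability that Firm 2 plays High. In a completely mixed equilibrium, Firm 1 must be indifferent between High and Low.
Firm 1's expected payoff from High is 9c + 11(1−c); from Low it is 4c + 12(1−c).
Setting these equal: −2c + 11 = −8c + 12, so c = 1/6.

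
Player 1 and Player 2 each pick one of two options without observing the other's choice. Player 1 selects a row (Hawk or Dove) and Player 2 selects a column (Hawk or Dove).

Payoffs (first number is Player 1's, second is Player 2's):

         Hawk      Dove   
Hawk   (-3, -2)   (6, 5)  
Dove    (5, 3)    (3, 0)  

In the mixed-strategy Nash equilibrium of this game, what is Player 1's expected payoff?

First find q, the probability Player 2 plays Hawk, from Player 1's indifference between Hawk and Dove: −3q + 6(1−q) = 5q + 3(1−q), giving q = 3/11.
Since Player 1 is indifferent in equilibrium, Player 1's expected payoff equals the payoff from either row against (3/11, 8/11). Using Hawk: −3(3/11) + 6(8/11) = 39/11.

39/11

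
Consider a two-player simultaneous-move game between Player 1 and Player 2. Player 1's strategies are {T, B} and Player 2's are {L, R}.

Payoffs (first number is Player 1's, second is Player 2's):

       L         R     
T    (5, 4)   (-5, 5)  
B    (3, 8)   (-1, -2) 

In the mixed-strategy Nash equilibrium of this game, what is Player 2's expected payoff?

48/11

First find x, the probability Player 1 plays T, from Player 2's indifference between L and R: 4x + 8(1−x) = 5x − 2(1−x), giving x = 10/11.
Since Player 2 is indifferent in equilibrium, Player 2's expected payoff equals the payoff from either column against (10/11, 1/11). Using L: 4(10/11) + 8(1/11) = 48/11.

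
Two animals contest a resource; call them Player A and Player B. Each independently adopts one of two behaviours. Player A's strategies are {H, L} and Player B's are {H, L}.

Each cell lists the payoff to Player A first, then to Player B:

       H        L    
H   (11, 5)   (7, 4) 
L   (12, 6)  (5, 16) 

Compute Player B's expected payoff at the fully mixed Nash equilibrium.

56/11

First find p, the probability Player A plays H, from Player B's indifference between H and L: 5p + 6(1−p) = 4p + 16(1−p), giving p = 10/11.
Since Player B is indifferent in equilibrium, Player B's expected payoff equals the payoff from either column against (10/11, 1/11). Using H: 5(10/11) + 6(1/11) = 56/11.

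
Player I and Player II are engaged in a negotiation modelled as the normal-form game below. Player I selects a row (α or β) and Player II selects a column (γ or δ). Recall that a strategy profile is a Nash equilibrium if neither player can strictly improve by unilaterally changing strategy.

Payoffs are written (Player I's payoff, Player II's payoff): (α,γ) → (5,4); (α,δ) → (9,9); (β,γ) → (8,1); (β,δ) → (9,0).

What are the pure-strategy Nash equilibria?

(α, γ): Player I prefers β (8 > 5); Player II prefers δ (9 > 4) — not an equilibrium.
(α, δ): Player I gets 9 ≥ 9 from β, and Player II gets 9 ≥ 4 from γ — Nash equilibrium.
(β, γ): Player I gets 8 ≥ 5 from α, and Player II gets 1 ≥ 0 from δ — Nash equilibrium.
(β, δ): Player II prefers γ (1 > 0) — not an equilibrium.

(α, δ) and (β, γ)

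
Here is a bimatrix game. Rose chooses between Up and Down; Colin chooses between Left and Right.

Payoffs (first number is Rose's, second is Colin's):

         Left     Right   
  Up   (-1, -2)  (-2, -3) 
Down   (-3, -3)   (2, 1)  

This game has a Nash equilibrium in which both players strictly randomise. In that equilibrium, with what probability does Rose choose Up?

4/5

Let p be the probability that Rose plays Up. In a completely mixed equilibrium, Colin must be indifferent between Left and Right.
Colin's expected payoff from Left is −2p − 3(1−p); from Right it is −3p + (1−p).
Setting these equal: p − 3 = −4p + 1, so p = 4/5.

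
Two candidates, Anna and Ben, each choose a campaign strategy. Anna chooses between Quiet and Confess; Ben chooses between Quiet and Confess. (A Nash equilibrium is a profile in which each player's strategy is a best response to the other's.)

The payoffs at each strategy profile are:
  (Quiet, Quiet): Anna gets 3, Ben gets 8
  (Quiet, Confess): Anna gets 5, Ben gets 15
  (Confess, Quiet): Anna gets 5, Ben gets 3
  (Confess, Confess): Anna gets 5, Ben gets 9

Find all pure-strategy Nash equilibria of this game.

(Quiet, Quiet): Anna prefers Confess (5 > 3); Ben prefers Confess (15 > 8) — not an equilibrium.
(Quiet, Confess): Anna gets 5 ≥ 5 from Confess, and Ben gets 15 ≥ 8 from Quiet — Nash equilibrium.
(Confess, Quiet): Ben prefers Confess (9 > 3) — not an equilibrium.
(Confess, Confess): Anna gets 5 ≥ 5 from Quiet, and Ben gets 9 ≥ 3 from Quiet — Nash equilibrium.

(Quiet, Confess) and (Confess, Confess)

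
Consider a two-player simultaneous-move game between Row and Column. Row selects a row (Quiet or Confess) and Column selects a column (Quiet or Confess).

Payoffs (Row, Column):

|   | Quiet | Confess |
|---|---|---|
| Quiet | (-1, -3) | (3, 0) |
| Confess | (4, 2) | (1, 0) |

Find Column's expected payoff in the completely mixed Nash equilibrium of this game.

First find p, the probability Row plays Quiet, from Column's indifference between Quiet and Confess: −3p + 2(1−p) = 0, giving p = 2/5.
Since Column is indifferent in equilibrium, Column's expected payoff equals the payoff from either column against (2/5, 3/5). Using Quiet: −3(2/5) + 2(3/5) = 0.

0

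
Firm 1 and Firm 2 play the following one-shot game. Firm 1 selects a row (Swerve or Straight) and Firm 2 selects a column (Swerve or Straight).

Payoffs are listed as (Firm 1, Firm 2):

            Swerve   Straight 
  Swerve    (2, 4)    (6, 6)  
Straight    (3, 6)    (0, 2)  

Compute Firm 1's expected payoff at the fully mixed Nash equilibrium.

18/7

First find y, the probability Firm 2 plays Swerve, from Firm 1's indifference between Swerve and Straight: 2y + 6(1−y) = 3y, giving y = 6/7.
Since Firm 1 is indifferent in equilibrium, Firm 1's expected payoff equals the payoff from either row against (6/7, 1/7). Using Swerve: 2(6/7) + 6(1/7) = 18/7.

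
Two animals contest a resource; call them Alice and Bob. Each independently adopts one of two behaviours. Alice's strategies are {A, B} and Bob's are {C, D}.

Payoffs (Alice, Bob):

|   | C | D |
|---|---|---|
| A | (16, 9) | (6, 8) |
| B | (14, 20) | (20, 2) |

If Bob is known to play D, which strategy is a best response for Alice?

Against D, Alice earns 6 from A and 20 from B.
So B is the best response.

B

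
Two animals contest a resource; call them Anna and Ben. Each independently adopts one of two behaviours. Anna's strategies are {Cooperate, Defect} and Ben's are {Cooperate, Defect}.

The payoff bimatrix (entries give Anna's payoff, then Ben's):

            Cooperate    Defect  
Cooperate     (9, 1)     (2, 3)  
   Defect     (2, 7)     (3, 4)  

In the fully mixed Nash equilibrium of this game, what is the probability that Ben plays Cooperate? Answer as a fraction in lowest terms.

Let y be the probability that Ben plays Cooperate. In a completely mixed equilibrium, Anna must be indifferent between Cooperate and Defect.
Anna's expected payoff from Cooperate is 9y + 2(1−y); from Defect it is 2y + 3(1−y).
Setting these equal: 7y + 2 = −y + 3, so y = 1/8.

1/8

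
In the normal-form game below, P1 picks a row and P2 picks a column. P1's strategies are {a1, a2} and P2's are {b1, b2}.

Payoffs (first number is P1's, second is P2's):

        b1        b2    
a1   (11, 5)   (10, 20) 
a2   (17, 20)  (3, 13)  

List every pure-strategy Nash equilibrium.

(a1, b1): P1 prefers a2 (17 > 11); P2 prefers b2 (20 > 5) — not an equilibrium.
(a1, b2): P1 gets 10 ≥ 3 from a2, and P2 gets 20 ≥ 5 from b1 — Nash equilibrium.
(a2, b1): P1 gets 17 ≥ 11 from a1, and P2 gets 20 ≥ 13 from b2 — Nash equilibrium.
(a2, b2): P1 prefers a1 (10 > 3); P2 prefers b1 (20 > 13) — not an equilibrium.

(a1, b2) and (a2, b1)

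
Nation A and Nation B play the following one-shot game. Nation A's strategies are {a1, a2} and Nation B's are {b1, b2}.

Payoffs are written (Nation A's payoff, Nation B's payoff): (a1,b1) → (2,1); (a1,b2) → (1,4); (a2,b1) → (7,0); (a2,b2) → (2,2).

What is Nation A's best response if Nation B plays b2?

Against b2, Nation A earns 1 from a1 and 2 from a2.
So a2 is the best response.

a2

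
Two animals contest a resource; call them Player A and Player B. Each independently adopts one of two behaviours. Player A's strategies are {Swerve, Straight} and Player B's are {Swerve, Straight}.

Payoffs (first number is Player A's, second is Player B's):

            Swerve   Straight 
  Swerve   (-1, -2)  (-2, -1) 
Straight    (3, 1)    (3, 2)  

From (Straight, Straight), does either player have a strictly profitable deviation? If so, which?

Player A at (Straight, Straight) earns 3; deviating to Swerve yields -2 — not better.
Player B earns 2; deviating to Swerve yields 1 — not better.
Neither player can strictly improve; the profile is a Nash equilibrium.

Neither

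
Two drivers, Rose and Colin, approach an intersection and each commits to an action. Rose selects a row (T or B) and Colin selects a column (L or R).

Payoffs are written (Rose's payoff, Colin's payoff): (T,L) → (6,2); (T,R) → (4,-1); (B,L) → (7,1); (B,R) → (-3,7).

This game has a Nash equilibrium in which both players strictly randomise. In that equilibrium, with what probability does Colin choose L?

7/8

Let y be the probability that Colin plays L. In a completely mixed equilibrium, Rose must be indifferent between T and B.
Rose's expected payoff from T is 6y + 4(1−y); from B it is 7y − 3(1−y).
Setting these equal: 2y + 4 = 10y − 3, so y = 7/8.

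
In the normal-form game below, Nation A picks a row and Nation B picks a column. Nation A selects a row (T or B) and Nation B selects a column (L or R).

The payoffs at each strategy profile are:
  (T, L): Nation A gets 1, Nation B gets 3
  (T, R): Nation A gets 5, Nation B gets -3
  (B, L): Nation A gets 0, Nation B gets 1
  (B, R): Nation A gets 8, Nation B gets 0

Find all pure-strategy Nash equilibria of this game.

(T, L)

(T, L): Nation A gets 1 ≥ 0 from B, and Nation B gets 3 ≥ -3 from R — Nash equilibrium.
(T, R): Nation A prefers B (8 > 5); Nation B prefers L (3 > -3) — not an equilibrium.
(B, L): Nation A prefers T (1 > 0) — not an equilibrium.
(B, R): Nation B prefers L (1 > 0) — not an equilibrium.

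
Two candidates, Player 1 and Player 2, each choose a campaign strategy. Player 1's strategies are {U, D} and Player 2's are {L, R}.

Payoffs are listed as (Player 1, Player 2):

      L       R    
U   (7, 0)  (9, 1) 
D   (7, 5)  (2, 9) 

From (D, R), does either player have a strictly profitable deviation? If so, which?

Player 1 at (D, R) earns 2; deviating to U yields 9 — a strict improvement.
Player 2 earns 9; deviating to L yields 5 — not better.
Only Player 1 has a strictly profitable deviation.

Player 1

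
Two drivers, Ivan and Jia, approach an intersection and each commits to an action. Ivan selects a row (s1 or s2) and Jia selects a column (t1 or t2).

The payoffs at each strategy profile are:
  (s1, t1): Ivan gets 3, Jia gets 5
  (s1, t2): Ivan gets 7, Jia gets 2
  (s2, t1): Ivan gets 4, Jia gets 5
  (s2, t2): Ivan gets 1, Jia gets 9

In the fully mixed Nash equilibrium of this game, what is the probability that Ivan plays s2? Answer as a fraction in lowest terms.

3/7

Let r be the probability that Ivan plays s1. In a completely mixed equilibrium, Jia must be indifferent between t1 and t2.
Jia's expected payoff from t1 is 5r + 5(1−r); from t2 it is 2r + 9(1−r).
Setting these equal: 5 = −7r + 9, so r = 4/7.
Therefore Ivan plays s2 with probability 1 − 4/7 = 3/7.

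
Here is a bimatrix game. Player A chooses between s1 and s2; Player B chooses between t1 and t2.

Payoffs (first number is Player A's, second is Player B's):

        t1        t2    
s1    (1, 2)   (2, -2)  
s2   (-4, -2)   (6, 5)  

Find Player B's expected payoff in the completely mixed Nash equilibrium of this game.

First find x, the probability Player A plays s1, from Player B's indifference between t1 and t2: 2x − 2(1−x) = −2x + 5(1−x), giving x = 7/11.
Since Player B is indifferent in equilibrium, Player B's expected payoff equals the payoff from either column against (7/11, 4/11). Using t1: 2(7/11) − 2(4/11) = 6/11.

6/11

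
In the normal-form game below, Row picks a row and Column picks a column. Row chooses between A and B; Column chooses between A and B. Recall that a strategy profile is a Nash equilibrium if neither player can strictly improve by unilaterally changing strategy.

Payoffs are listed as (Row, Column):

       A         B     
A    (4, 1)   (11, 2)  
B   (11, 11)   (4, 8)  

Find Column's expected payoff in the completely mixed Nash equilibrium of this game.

First find p, the probability Row plays A, from Column's indifference between A and B: p + 11(1−p) = 2p + 8(1−p), giving p = 3/4.
Since Column is indifferent in equilibrium, Column's expected payoff equals the payoff from either column against (3/4, 1/4). Using A: (3/4) + 11(1/4) = 7/2.

7/2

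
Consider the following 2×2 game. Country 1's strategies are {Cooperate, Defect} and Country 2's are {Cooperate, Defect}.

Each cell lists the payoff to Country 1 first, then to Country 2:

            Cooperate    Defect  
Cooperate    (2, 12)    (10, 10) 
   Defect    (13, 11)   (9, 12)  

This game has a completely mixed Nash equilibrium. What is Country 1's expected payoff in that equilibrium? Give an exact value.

28/3

First find q, the probability Country 2 plays Cooperate, from Country 1's indifference between Cooperate and Defect: 2q + 10(1−q) = 13q + 9(1−q), giving q = 1/12.
Since Country 1 is indifferent in equilibrium, Country 1's expected payoff equals the payoff from either row against (1/12, 11/12). Using Cooperate: 2(1/12) + 10(11/12) = 28/3.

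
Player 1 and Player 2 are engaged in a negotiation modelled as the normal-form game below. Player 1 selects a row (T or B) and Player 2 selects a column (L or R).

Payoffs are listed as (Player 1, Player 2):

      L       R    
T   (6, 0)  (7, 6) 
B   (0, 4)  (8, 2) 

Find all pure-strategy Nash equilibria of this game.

(T, L): Player 2 prefers R (6 > 0) — not an equilibrium.
(T, R): Player 1 prefers B (8 > 7) — not an equilibrium.
(B, L): Player 1 prefers T (6 > 0) — not an equilibrium.
(B, R): Player 2 prefers L (4 > 2) — not an equilibrium.

none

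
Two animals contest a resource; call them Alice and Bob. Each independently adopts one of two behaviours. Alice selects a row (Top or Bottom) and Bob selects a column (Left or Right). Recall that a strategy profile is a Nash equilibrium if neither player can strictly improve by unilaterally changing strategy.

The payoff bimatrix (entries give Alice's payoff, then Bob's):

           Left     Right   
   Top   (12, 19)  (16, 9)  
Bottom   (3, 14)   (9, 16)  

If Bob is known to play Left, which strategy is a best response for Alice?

Against Left, Alice earns 12 from Top and 3 from Bottom.
So Top is the best response.

Top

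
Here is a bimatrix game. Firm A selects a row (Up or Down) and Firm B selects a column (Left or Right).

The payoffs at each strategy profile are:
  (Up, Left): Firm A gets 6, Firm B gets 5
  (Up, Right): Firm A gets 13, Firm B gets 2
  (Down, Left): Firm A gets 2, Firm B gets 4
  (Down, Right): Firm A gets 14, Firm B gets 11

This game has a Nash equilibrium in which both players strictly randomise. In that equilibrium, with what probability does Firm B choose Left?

Let y be the probability that Firm B plays Left. In a completely mixed equilibrium, Firm A must be indifferent between Up and Down.
Firm A's expected payoff from Up is 6y + 13(1−y); from Down it is 2y + 14(1−y).
Setting these equal: −7y + 13 = −12y + 14, so y = 1/5.

1/5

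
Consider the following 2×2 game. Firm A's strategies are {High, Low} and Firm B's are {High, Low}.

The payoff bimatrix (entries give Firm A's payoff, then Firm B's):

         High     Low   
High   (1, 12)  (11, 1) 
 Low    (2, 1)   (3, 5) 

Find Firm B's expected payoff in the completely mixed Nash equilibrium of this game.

First find p, the probability Firm A plays High, from Firm B's indifference between High and Low: 12p + (1−p) = p + 5(1−p), giving p = 4/15.
Since Firm B is indifferent in equilibrium, Firm B's expected payoff equals the payoff from either column against (4/15, 11/15). Using High: 12(4/15) + (11/15) = 59/15.

59/15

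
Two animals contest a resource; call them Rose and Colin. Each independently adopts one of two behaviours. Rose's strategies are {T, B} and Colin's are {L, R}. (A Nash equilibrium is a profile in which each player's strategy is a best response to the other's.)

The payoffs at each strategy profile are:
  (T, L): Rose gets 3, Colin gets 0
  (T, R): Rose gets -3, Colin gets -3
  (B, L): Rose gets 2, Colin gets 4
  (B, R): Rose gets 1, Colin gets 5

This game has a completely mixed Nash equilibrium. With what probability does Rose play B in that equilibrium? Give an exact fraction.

Let x be the probability that Rose plays T. In a completely mixed equilibrium, Colin must be indifferent between L and R.
Colin's expected payoff from L is 4(1−x); from R it is −3x + 5(1−x).
Setting these equal: −4x + 4 = −8x + 5, so x = 1/4.
Therefore Rose plays B with probability 1 − 1/4 = 3/4.

3/4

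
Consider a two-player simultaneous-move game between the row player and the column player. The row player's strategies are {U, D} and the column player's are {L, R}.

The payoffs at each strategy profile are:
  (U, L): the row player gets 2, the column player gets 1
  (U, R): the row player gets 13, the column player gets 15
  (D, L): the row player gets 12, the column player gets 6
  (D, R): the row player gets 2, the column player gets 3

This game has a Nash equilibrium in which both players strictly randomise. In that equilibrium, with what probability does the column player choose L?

11/21

Let q be the probability that the column player plays L. In a completely mixed equilibrium, the row player must be indifferent between U and D.
The row player's expected payoff from U is 2q + 13(1−q); from D it is 12q + 2(1−q).
Setting these equal: −11q + 13 = 10q + 2, so q = 11/21.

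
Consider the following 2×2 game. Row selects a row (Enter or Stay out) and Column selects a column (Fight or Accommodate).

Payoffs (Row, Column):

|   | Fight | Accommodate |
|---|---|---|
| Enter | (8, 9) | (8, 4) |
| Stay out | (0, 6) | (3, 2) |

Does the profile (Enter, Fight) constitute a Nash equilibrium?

At (Enter, Fight), Row earns 8; switching to Stay out would give 0, so Row has no profitable deviation.
Column earns 9; switching to Accommodate would give 4, so Column has no profitable deviation.
Neither player can gain by a unilateral deviation, so this profile is a Nash equilibrium.

Yes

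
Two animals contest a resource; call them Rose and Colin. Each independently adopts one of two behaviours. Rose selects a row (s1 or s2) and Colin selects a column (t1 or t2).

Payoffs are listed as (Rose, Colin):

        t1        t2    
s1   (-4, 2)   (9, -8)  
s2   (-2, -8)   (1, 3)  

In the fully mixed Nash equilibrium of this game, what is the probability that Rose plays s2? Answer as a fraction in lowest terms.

10/21

Let x be the probability that Rose plays s1. In a completely mixed equilibrium, Colin must be indifferent between t1 and t2.
Colin's expected payoff from t1 is 2x − 8(1−x); from t2 it is −8x + 3(1−x).
Setting these equal: 10x − 8 = −11x + 3, so x = 11/21.
Therefore Rose plays s2 with probability 1 − 11/21 = 10/21.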